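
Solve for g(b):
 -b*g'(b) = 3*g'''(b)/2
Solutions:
 g(b) = C1 + Integral(C2*airyai(-2^(1/3)*3^(2/3)*b/3) + C3*airybi(-2^(1/3)*3^(2/3)*b/3), b)


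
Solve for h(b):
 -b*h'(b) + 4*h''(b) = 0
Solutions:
 h(b) = C1 + C2*erfi(sqrt(2)*b/4)


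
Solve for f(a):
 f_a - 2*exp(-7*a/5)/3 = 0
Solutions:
 f(a) = C1 - 10*exp(-7*a/5)/21


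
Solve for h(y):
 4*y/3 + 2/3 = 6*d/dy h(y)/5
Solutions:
 h(y) = C1 + 5*y^2/9 + 5*y/9


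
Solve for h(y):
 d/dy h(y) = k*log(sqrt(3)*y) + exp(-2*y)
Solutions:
 h(y) = C1 + k*y*log(y) + k*y*(-1 + log(3)/2) - exp(-2*y)/2


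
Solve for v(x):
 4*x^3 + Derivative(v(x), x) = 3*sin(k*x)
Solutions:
 v(x) = C1 - x^4 - 3*cos(k*x)/k


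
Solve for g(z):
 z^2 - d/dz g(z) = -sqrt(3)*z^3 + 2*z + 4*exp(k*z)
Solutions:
 g(z) = C1 + sqrt(3)*z^4/4 + z^3/3 - z^2 - 4*exp(k*z)/k


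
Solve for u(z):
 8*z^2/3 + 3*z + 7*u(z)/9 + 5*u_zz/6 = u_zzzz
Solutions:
 u(z) = C1*exp(-sqrt(3)*z*sqrt(5 + sqrt(137))/6) + C2*exp(sqrt(3)*z*sqrt(5 + sqrt(137))/6) + C3*sin(sqrt(3)*z*sqrt(-5 + sqrt(137))/6) + C4*cos(sqrt(3)*z*sqrt(-5 + sqrt(137))/6) - 24*z^2/7 - 27*z/7 + 360/49


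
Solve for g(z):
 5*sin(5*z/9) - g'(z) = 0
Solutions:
 g(z) = C1 - 9*cos(5*z/9)


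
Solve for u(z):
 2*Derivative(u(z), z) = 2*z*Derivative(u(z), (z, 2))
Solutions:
 u(z) = C1 + C2*z^2


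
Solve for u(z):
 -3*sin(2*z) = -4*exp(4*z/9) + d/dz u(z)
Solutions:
 u(z) = C1 + 9*exp(4*z/9) + 3*cos(2*z)/2


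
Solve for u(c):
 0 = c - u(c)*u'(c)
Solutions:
 u(c) = -sqrt(C1 + c^2)
 u(c) = sqrt(C1 + c^2)


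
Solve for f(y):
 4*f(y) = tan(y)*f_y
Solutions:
 f(y) = C1*sin(y)^4


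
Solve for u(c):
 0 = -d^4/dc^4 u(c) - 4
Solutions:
 u(c) = C1 + C2*c + C3*c^2 + C4*c^3 - c^4/6


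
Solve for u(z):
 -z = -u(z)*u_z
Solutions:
 u(z) = -sqrt(C1 + z^2)
 u(z) = sqrt(C1 + z^2)


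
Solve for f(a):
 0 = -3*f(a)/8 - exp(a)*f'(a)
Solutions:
 f(a) = C1*exp(3*exp(-a)/8)


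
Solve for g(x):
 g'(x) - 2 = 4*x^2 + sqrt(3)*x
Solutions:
 g(x) = C1 + 4*x^3/3 + sqrt(3)*x^2/2 + 2*x


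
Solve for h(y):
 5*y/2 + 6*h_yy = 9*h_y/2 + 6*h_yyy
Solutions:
 h(y) = C1 + 5*y^2/18 + 20*y/27 + (C2*sin(sqrt(2)*y/2) + C3*cos(sqrt(2)*y/2))*exp(y/2)


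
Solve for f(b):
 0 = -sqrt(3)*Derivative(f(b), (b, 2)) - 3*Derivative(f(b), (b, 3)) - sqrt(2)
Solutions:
 f(b) = C1 + C2*b + C3*exp(-sqrt(3)*b/3) - sqrt(6)*b^2/6


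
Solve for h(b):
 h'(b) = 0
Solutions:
 h(b) = C1


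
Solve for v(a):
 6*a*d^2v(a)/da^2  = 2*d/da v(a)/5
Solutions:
 v(a) = C1 + C2*a^(16/15)


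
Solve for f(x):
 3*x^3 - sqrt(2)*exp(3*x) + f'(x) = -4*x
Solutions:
 f(x) = C1 - 3*x^4/4 - 2*x^2 + sqrt(2)*exp(3*x)/3


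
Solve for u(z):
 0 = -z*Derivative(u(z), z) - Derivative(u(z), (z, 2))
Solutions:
 u(z) = C1 + C2*erf(sqrt(2)*z/2)


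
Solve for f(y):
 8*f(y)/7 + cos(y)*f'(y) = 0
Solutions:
 f(y) = C1*(sin(y) - 1)^(4/7)/(sin(y) + 1)^(4/7)


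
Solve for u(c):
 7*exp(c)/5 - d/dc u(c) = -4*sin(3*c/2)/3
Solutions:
 u(c) = C1 + 7*exp(c)/5 - 8*cos(3*c/2)/9


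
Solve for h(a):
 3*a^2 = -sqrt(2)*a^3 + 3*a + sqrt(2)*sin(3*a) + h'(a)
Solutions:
 h(a) = C1 + sqrt(2)*a^4/4 + a^3 - 3*a^2/2 + sqrt(2)*cos(3*a)/3


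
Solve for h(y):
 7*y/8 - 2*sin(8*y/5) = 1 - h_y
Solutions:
 h(y) = C1 - 7*y^2/16 + y - 5*cos(8*y/5)/4


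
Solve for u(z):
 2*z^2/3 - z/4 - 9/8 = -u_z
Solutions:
 u(z) = C1 - 2*z^3/9 + z^2/8 + 9*z/8


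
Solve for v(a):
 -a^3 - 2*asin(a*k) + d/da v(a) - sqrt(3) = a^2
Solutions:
 v(a) = C1 + a^4/4 + a^3/3 + sqrt(3)*a + 2*Piecewise((a*asin(a*k) + sqrt(-a^2*k^2 + 1)/k, Ne(k, 0)), (0, True))


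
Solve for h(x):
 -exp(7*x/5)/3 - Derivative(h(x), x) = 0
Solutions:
 h(x) = C1 - 5*exp(7*x/5)/21


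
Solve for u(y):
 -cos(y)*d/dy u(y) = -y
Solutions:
 u(y) = C1 + Integral(y/cos(y), y)


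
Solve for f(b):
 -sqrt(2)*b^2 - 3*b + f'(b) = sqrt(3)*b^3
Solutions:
 f(b) = C1 + sqrt(3)*b^4/4 + sqrt(2)*b^3/3 + 3*b^2/2


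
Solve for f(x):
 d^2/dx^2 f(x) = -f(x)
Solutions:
 f(x) = C1*sin(x) + C2*cos(x)


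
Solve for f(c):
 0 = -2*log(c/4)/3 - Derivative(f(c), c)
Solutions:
 f(c) = C1 - 2*c*log(c)/3 + 2*c/3 + 4*c*log(2)/3


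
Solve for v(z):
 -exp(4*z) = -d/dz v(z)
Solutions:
 v(z) = C1 + exp(4*z)/4


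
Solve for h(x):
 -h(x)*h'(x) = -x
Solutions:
 h(x) = -sqrt(C1 + x^2)
 h(x) = sqrt(C1 + x^2)


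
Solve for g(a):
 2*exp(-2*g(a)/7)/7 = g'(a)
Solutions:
 g(a) = 7*log(-sqrt(C1 + 2*a)) - 7*log(7) + 7*log(2)/2
 g(a) = 7*log(C1 + 2*a)/2 - 7*log(7) + 7*log(2)/2


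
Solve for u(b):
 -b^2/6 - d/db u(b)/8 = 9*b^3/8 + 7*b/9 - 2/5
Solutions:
 u(b) = C1 - 9*b^4/4 - 4*b^3/9 - 28*b^2/9 + 16*b/5


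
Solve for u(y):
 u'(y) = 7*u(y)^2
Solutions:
 u(y) = -1/(C1 + 7*y)


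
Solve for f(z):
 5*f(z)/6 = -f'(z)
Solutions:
 f(z) = C1*exp(-5*z/6)


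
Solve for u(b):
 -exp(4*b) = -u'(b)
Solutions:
 u(b) = C1 + exp(4*b)/4


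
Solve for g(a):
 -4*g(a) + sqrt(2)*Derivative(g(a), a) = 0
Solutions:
 g(a) = C1*exp(2*sqrt(2)*a)


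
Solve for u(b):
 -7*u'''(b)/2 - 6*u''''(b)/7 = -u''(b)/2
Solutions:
 u(b) = C1 + C2*b + C3*exp(b*(-49 + sqrt(2737))/24) + C4*exp(-b*(49 + sqrt(2737))/24)


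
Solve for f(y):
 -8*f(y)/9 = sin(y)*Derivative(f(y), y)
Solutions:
 f(y) = C1*(cos(y) + 1)^(4/9)/(cos(y) - 1)^(4/9)


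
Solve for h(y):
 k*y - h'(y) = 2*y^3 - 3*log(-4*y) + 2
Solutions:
 h(y) = C1 + k*y^2/2 - y^4/2 + 3*y*log(-y) + y*(-5 + 6*log(2))


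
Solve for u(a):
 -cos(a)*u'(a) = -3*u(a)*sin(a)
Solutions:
 u(a) = C1/cos(a)^3


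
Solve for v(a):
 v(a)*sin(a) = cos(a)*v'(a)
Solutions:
 v(a) = C1/cos(a)


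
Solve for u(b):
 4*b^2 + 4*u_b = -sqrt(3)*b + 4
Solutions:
 u(b) = C1 - b^3/3 - sqrt(3)*b^2/8 + b


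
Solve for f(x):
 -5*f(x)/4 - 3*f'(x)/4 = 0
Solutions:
 f(x) = C1*exp(-5*x/3)


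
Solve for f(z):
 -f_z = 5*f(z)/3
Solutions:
 f(z) = C1*exp(-5*z/3)


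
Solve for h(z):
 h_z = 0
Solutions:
 h(z) = C1


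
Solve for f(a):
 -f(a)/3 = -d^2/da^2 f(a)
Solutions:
 f(a) = C1*exp(-sqrt(3)*a/3) + C2*exp(sqrt(3)*a/3)


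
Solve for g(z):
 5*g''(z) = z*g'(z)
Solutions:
 g(z) = C1 + C2*erfi(sqrt(10)*z/10)


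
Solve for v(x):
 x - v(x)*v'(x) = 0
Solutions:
 v(x) = -sqrt(C1 + x^2)
 v(x) = sqrt(C1 + x^2)


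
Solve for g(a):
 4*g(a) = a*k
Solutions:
 g(a) = a*k/4


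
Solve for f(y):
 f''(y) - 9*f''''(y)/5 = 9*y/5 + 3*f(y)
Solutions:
 f(y) = -3*y/5 + (C1*sin(3^(3/4)*5^(1/4)*y*sin(atan(sqrt(515)/5)/2)/3) + C2*cos(3^(3/4)*5^(1/4)*y*sin(atan(sqrt(515)/5)/2)/3))*exp(-3^(3/4)*5^(1/4)*y*cos(atan(sqrt(515)/5)/2)/3) + (C3*sin(3^(3/4)*5^(1/4)*y*sin(atan(sqrt(515)/5)/2)/3) + C4*cos(3^(3/4)*5^(1/4)*y*sin(atan(sqrt(515)/5)/2)/3))*exp(3^(3/4)*5^(1/4)*y*cos(atan(sqrt(515)/5)/2)/3)


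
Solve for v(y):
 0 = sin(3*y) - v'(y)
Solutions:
 v(y) = C1 - cos(3*y)/3


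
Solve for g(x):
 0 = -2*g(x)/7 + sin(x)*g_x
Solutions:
 g(x) = C1*(cos(x) - 1)^(1/7)/(cos(x) + 1)^(1/7)


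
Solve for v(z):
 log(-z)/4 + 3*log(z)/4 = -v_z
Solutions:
 v(z) = C1 - z*log(z) + z*(1 - I*pi/4)


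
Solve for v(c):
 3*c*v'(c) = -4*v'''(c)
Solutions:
 v(c) = C1 + Integral(C2*airyai(-6^(1/3)*c/2) + C3*airybi(-6^(1/3)*c/2), c)


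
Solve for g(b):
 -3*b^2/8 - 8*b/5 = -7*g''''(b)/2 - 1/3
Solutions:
 g(b) = C1 + C2*b + C3*b^2 + C4*b^3 + b^6/3360 + 2*b^5/525 - b^4/252


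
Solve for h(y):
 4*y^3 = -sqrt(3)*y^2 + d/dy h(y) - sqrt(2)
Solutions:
 h(y) = C1 + y^4 + sqrt(3)*y^3/3 + sqrt(2)*y


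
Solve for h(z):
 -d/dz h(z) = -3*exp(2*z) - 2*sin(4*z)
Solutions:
 h(z) = C1 + 3*exp(2*z)/2 - cos(4*z)/2


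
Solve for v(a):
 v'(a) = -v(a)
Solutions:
 v(a) = C1*exp(-a)


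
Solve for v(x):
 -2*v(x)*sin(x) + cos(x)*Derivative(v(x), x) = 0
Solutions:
 v(x) = C1/cos(x)^2


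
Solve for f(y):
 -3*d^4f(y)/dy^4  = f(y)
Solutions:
 f(y) = (C1*sin(sqrt(2)*3^(3/4)*y/6) + C2*cos(sqrt(2)*3^(3/4)*y/6))*exp(-sqrt(2)*3^(3/4)*y/6) + (C3*sin(sqrt(2)*3^(3/4)*y/6) + C4*cos(sqrt(2)*3^(3/4)*y/6))*exp(sqrt(2)*3^(3/4)*y/6)


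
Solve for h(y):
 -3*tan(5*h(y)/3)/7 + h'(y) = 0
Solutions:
 h(y) = -3*asin(C1*exp(5*y/7))/5 + 3*pi/5
 h(y) = 3*asin(C1*exp(5*y/7))/5


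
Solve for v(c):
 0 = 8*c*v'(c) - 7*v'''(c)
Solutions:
 v(c) = C1 + Integral(C2*airyai(2*7^(2/3)*c/7) + C3*airybi(2*7^(2/3)*c/7), c)


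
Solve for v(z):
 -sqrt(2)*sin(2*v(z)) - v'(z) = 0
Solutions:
 v(z) = pi - acos((-C1 - exp(4*sqrt(2)*z))/(C1 - exp(4*sqrt(2)*z)))/2
 v(z) = acos((-C1 - exp(4*sqrt(2)*z))/(C1 - exp(4*sqrt(2)*z)))/2


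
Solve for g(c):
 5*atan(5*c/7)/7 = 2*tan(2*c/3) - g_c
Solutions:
 g(c) = C1 - 5*c*atan(5*c/7)/7 + log(25*c^2 + 49)/2 - 3*log(cos(2*c/3))


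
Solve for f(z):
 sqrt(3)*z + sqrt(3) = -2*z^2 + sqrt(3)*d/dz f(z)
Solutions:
 f(z) = C1 + 2*sqrt(3)*z^3/9 + z^2/2 + z


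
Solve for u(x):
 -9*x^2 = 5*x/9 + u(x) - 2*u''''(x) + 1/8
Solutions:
 u(x) = C1*exp(-2^(3/4)*x/2) + C2*exp(2^(3/4)*x/2) + C3*sin(2^(3/4)*x/2) + C4*cos(2^(3/4)*x/2) - 9*x^2 - 5*x/9 - 1/8


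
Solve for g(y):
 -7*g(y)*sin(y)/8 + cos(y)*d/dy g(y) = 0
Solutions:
 g(y) = C1/cos(y)^(7/8)


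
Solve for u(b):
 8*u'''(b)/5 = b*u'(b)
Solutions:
 u(b) = C1 + Integral(C2*airyai(5^(1/3)*b/2) + C3*airybi(5^(1/3)*b/2), b)


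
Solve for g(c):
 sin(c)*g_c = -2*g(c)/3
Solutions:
 g(c) = C1*(cos(c) + 1)^(1/3)/(cos(c) - 1)^(1/3)


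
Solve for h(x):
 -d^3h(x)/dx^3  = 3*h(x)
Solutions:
 h(x) = C3*exp(-3^(1/3)*x) + (C1*sin(3^(5/6)*x/2) + C2*cos(3^(5/6)*x/2))*exp(3^(1/3)*x/2)


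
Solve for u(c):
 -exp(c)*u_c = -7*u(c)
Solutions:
 u(c) = C1*exp(-7*exp(-c))


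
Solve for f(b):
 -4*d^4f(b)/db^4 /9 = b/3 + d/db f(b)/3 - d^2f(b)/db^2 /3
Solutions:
 f(b) = C1 + C2*exp(b*((2*sqrt(2) + 3)^(-1/3) + (2*sqrt(2) + 3)^(1/3))/4)*sin(sqrt(3)*b*(-(2*sqrt(2) + 3)^(1/3) + (2*sqrt(2) + 3)^(-1/3))/4) + C3*exp(b*((2*sqrt(2) + 3)^(-1/3) + (2*sqrt(2) + 3)^(1/3))/4)*cos(sqrt(3)*b*(-(2*sqrt(2) + 3)^(1/3) + (2*sqrt(2) + 3)^(-1/3))/4) + C4*exp(-b*((2*sqrt(2) + 3)^(-1/3) + (2*sqrt(2) + 3)^(1/3))/2) - b^2/2 - b


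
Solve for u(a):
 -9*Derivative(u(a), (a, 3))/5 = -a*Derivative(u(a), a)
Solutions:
 u(a) = C1 + Integral(C2*airyai(15^(1/3)*a/3) + C3*airybi(15^(1/3)*a/3), a)


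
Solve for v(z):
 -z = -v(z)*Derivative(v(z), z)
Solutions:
 v(z) = -sqrt(C1 + z^2)
 v(z) = sqrt(C1 + z^2)


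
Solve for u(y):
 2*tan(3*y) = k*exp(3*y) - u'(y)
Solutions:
 u(y) = C1 + k*exp(3*y)/3 + 2*log(cos(3*y))/3


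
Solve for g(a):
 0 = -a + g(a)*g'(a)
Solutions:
 g(a) = -sqrt(C1 + a^2)
 g(a) = sqrt(C1 + a^2)


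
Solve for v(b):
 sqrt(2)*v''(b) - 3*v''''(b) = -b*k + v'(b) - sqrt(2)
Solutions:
 v(b) = C1 + C2*exp(b*(2*2^(5/6)/(sqrt(81 - 8*sqrt(2)) + 9)^(1/3) + 2^(2/3)*(sqrt(81 - 8*sqrt(2)) + 9)^(1/3))/12)*sin(sqrt(3)*b*(-2*2^(5/6)/(sqrt(81 - 8*sqrt(2)) + 9)^(1/3) + 2^(2/3)*(sqrt(81 - 8*sqrt(2)) + 9)^(1/3))/12) + C3*exp(b*(2*2^(5/6)/(sqrt(81 - 8*sqrt(2)) + 9)^(1/3) + 2^(2/3)*(sqrt(81 - 8*sqrt(2)) + 9)^(1/3))/12)*cos(sqrt(3)*b*(-2*2^(5/6)/(sqrt(81 - 8*sqrt(2)) + 9)^(1/3) + 2^(2/3)*(sqrt(81 - 8*sqrt(2)) + 9)^(1/3))/12) + C4*exp(-b*(2*2^(5/6)/(sqrt(81 - 8*sqrt(2)) + 9)^(1/3) + 2^(2/3)*(sqrt(81 - 8*sqrt(2)) + 9)^(1/3))/6) + b^2*k/2 + sqrt(2)*b*k + sqrt(2)*b


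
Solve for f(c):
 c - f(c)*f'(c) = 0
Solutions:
 f(c) = -sqrt(C1 + c^2)
 f(c) = sqrt(C1 + c^2)


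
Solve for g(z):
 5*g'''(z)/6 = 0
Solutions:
 g(z) = C1 + C2*z + C3*z^2


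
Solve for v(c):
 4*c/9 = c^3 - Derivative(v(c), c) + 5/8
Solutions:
 v(c) = C1 + c^4/4 - 2*c^2/9 + 5*c/8


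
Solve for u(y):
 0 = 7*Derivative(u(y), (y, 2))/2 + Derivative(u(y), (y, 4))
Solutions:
 u(y) = C1 + C2*y + C3*sin(sqrt(14)*y/2) + C4*cos(sqrt(14)*y/2)


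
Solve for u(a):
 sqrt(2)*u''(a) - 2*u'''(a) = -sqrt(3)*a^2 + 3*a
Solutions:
 u(a) = C1 + C2*a + C3*exp(sqrt(2)*a/2) - sqrt(6)*a^4/24 + a^3*(-4*sqrt(3) + 3*sqrt(2))/12 + a^2*(3/2 - sqrt(6))


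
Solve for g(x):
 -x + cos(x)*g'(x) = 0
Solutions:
 g(x) = C1 + Integral(x/cos(x), x)


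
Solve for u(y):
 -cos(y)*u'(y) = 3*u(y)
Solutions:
 u(y) = C1*(sin(y) - 1)^(3/2)/(sin(y) + 1)^(3/2)


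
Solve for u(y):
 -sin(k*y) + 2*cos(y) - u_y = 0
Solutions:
 u(y) = C1 + 2*sin(y) + cos(k*y)/k


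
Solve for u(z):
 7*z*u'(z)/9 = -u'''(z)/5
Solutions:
 u(z) = C1 + Integral(C2*airyai(-105^(1/3)*z/3) + C3*airybi(-105^(1/3)*z/3), z)


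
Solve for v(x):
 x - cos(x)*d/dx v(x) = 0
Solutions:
 v(x) = C1 + Integral(x/cos(x), x)


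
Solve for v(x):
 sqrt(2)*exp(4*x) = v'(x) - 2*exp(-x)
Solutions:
 v(x) = C1 + sqrt(2)*exp(4*x)/4 - 2*exp(-x)


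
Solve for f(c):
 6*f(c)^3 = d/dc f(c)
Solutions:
 f(c) = -sqrt(2)*sqrt(-1/(C1 + 6*c))/2
 f(c) = sqrt(2)*sqrt(-1/(C1 + 6*c))/2


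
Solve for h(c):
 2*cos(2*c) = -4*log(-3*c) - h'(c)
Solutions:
 h(c) = C1 - 4*c*log(-c) - 4*c*log(3) + 4*c - sin(2*c)


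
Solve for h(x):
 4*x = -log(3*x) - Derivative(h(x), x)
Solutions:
 h(x) = C1 - 2*x^2 - x*log(x) - x*log(3) + x


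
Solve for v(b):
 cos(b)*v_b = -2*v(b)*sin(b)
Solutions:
 v(b) = C1*cos(b)^2


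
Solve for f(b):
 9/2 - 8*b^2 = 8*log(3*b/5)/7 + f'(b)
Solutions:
 f(b) = C1 - 8*b^3/3 - 8*b*log(b)/7 - 8*b*log(3)/7 + 8*b*log(5)/7 + 79*b/14


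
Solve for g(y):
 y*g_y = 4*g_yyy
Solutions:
 g(y) = C1 + Integral(C2*airyai(2^(1/3)*y/2) + C3*airybi(2^(1/3)*y/2), y)


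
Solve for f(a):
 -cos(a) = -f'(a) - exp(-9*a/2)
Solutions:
 f(a) = C1 + sin(a) + 2*exp(-9*a/2)/9


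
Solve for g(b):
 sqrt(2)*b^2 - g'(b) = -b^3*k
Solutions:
 g(b) = C1 + b^4*k/4 + sqrt(2)*b^3/3


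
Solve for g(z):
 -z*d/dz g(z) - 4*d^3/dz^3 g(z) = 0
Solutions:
 g(z) = C1 + Integral(C2*airyai(-2^(1/3)*z/2) + C3*airybi(-2^(1/3)*z/2), z)


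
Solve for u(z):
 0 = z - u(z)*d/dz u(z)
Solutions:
 u(z) = -sqrt(C1 + z^2)
 u(z) = sqrt(C1 + z^2)


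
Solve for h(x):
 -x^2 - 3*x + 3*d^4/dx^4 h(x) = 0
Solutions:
 h(x) = C1 + C2*x + C3*x^2 + C4*x^3 + x^6/1080 + x^5/120


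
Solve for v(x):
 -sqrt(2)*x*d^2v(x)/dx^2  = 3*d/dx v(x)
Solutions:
 v(x) = C1 + C2*x^(1 - 3*sqrt(2)/2)


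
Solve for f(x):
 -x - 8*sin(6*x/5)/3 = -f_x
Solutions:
 f(x) = C1 + x^2/2 - 20*cos(6*x/5)/9


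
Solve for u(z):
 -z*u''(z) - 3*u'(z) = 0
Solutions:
 u(z) = C1 + C2/z^2


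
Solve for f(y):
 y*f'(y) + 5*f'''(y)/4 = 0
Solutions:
 f(y) = C1 + Integral(C2*airyai(-10^(2/3)*y/5) + C3*airybi(-10^(2/3)*y/5), y)


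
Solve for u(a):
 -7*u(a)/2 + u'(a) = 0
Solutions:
 u(a) = C1*exp(7*a/2)


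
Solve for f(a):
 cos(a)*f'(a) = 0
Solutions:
 f(a) = C1


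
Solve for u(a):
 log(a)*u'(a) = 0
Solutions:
 u(a) = C1


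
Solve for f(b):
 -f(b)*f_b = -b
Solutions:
 f(b) = -sqrt(C1 + b^2)
 f(b) = sqrt(C1 + b^2)


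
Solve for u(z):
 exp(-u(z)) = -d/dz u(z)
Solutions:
 u(z) = log(C1 - z)


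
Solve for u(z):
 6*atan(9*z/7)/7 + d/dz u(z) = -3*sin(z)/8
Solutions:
 u(z) = C1 - 6*z*atan(9*z/7)/7 + log(81*z^2 + 49)/3 + 3*cos(z)/8


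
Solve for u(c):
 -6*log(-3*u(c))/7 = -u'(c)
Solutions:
 -7*Integral(1/(log(-_y) + log(3)), (_y, u(c)))/6 = C1 - c


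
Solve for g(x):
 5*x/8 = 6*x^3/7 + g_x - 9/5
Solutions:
 g(x) = C1 - 3*x^4/14 + 5*x^2/16 + 9*x/5


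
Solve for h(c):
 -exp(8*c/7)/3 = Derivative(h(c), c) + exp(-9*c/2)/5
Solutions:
 h(c) = C1 - 7*exp(8*c/7)/24 + 2*exp(-9*c/2)/45


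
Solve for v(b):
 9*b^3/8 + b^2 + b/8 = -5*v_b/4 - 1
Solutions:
 v(b) = C1 - 9*b^4/40 - 4*b^3/15 - b^2/20 - 4*b/5


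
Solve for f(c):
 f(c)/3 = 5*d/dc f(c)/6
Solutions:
 f(c) = C1*exp(2*c/5)


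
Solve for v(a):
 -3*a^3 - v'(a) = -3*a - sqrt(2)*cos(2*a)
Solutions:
 v(a) = C1 - 3*a^4/4 + 3*a^2/2 + sqrt(2)*sin(2*a)/2


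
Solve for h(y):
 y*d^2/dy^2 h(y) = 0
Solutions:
 h(y) = C1 + C2*y


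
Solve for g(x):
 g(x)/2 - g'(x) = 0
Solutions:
 g(x) = C1*exp(x/2)


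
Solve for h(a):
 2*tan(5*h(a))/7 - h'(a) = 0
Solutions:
 h(a) = -asin(C1*exp(10*a/7))/5 + pi/5
 h(a) = asin(C1*exp(10*a/7))/5


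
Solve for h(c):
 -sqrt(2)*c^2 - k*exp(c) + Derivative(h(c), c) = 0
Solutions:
 h(c) = C1 + sqrt(2)*c^3/3 + k*exp(c)


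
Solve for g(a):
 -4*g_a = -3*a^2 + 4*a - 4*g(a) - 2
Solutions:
 g(a) = C1*exp(a) - 3*a^2/4 - a/2 - 1


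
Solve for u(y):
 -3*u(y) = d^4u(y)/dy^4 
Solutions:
 u(y) = (C1*sin(sqrt(2)*3^(1/4)*y/2) + C2*cos(sqrt(2)*3^(1/4)*y/2))*exp(-sqrt(2)*3^(1/4)*y/2) + (C3*sin(sqrt(2)*3^(1/4)*y/2) + C4*cos(sqrt(2)*3^(1/4)*y/2))*exp(sqrt(2)*3^(1/4)*y/2)


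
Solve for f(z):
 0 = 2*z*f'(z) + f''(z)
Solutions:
 f(z) = C1 + C2*erf(z)


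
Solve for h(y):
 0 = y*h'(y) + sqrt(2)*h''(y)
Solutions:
 h(y) = C1 + C2*erf(2^(1/4)*y/2)


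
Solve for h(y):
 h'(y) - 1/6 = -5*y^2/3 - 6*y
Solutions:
 h(y) = C1 - 5*y^3/9 - 3*y^2 + y/6


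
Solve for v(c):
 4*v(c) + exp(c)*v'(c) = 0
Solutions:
 v(c) = C1*exp(4*exp(-c))


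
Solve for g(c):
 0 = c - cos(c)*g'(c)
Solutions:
 g(c) = C1 + Integral(c/cos(c), c)


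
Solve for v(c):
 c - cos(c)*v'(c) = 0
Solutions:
 v(c) = C1 + Integral(c/cos(c), c)


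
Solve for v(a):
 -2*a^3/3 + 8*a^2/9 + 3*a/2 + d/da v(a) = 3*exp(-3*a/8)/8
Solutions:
 v(a) = C1 + a^4/6 - 8*a^3/27 - 3*a^2/4 - 1/exp(a)^(3/8)


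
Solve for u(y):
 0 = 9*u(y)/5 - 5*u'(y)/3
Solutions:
 u(y) = C1*exp(27*y/25)


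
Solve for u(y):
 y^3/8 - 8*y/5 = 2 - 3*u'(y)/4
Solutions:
 u(y) = C1 - y^4/24 + 16*y^2/15 + 8*y/3


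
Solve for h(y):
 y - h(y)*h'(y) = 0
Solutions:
 h(y) = -sqrt(C1 + y^2)
 h(y) = sqrt(C1 + y^2)


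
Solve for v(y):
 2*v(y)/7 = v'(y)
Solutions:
 v(y) = C1*exp(2*y/7)


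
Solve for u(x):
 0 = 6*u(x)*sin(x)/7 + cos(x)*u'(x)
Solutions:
 u(x) = C1*cos(x)^(6/7)


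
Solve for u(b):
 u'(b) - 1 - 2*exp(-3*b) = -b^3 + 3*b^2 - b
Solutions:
 u(b) = C1 - b^4/4 + b^3 - b^2/2 + b - 2*exp(-3*b)/3


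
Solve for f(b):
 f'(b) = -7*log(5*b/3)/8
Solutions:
 f(b) = C1 - 7*b*log(b)/8 - 7*b*log(5)/8 + 7*b/8 + 7*b*log(3)/8


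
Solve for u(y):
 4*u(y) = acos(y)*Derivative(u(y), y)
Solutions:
 u(y) = C1*exp(4*Integral(1/acos(y), y))


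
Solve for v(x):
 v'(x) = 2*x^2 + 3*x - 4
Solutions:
 v(x) = C1 + 2*x^3/3 + 3*x^2/2 - 4*x


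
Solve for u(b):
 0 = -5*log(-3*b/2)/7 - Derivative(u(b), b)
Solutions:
 u(b) = C1 - 5*b*log(-b)/7 + 5*b*(-log(3) + log(2) + 1)/7


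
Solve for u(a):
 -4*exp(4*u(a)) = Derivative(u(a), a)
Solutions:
 u(a) = log(-I*(1/(C1 + 16*a))^(1/4))
 u(a) = log(I*(1/(C1 + 16*a))^(1/4))
 u(a) = log(-(1/(C1 + 16*a))^(1/4))
 u(a) = log(1/(C1 + 16*a))/4


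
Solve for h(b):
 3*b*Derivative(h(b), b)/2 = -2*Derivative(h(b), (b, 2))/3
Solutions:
 h(b) = C1 + C2*erf(3*sqrt(2)*b/4)


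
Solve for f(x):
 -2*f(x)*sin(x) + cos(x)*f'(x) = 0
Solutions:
 f(x) = C1/cos(x)^2


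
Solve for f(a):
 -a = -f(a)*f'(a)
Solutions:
 f(a) = -sqrt(C1 + a^2)
 f(a) = sqrt(C1 + a^2)


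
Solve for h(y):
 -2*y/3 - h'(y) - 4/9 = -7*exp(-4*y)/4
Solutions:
 h(y) = C1 - y^2/3 - 4*y/9 - 7*exp(-4*y)/16


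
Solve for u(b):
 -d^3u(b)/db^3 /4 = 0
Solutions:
 u(b) = C1 + C2*b + C3*b^2


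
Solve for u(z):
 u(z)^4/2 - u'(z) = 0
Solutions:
 u(z) = 2^(1/3)*(-1/(C1 + 3*z))^(1/3)
 u(z) = 2^(1/3)*(-1/(C1 + z))^(1/3)*(-3^(2/3) - 3*3^(1/6)*I)/6
 u(z) = 2^(1/3)*(-1/(C1 + z))^(1/3)*(-3^(2/3) + 3*3^(1/6)*I)/6


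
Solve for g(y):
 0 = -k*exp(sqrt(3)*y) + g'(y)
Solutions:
 g(y) = C1 + sqrt(3)*k*exp(sqrt(3)*y)/3


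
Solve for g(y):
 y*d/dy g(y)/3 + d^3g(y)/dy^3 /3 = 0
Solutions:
 g(y) = C1 + Integral(C2*airyai(-y) + C3*airybi(-y), y)


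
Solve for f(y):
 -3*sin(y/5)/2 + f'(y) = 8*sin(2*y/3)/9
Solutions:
 f(y) = C1 - 15*cos(y/5)/2 - 4*cos(2*y/3)/3


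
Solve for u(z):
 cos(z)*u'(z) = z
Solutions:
 u(z) = C1 + Integral(z/cos(z), z)


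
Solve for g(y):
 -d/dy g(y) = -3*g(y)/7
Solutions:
 g(y) = C1*exp(3*y/7)


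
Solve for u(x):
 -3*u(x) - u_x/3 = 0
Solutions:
 u(x) = C1*exp(-9*x)


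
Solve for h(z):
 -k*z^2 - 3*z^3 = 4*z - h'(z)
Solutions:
 h(z) = C1 + k*z^3/3 + 3*z^4/4 + 2*z^2


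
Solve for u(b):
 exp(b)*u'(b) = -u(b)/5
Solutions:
 u(b) = C1*exp(exp(-b)/5)


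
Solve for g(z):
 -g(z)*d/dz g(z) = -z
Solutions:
 g(z) = -sqrt(C1 + z^2)
 g(z) = sqrt(C1 + z^2)


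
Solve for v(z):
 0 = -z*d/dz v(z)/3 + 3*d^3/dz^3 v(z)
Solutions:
 v(z) = C1 + Integral(C2*airyai(3^(1/3)*z/3) + C3*airybi(3^(1/3)*z/3), z)


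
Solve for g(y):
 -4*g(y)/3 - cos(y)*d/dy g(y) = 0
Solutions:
 g(y) = C1*(sin(y) - 1)^(2/3)/(sin(y) + 1)^(2/3)


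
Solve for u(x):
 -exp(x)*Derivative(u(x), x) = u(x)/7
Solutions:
 u(x) = C1*exp(exp(-x)/7)


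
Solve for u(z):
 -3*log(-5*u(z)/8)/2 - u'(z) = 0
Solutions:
 2*Integral(1/(log(-_y) - 3*log(2) + log(5)), (_y, u(z)))/3 = C1 - z


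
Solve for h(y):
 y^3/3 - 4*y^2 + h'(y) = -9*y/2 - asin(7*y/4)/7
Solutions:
 h(y) = C1 - y^4/12 + 4*y^3/3 - 9*y^2/4 - y*asin(7*y/4)/7 - sqrt(16 - 49*y^2)/49


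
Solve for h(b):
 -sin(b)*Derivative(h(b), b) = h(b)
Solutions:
 h(b) = C1*sqrt(cos(b) + 1)/sqrt(cos(b) - 1)


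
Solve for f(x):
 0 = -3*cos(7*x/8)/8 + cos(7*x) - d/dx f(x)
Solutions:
 f(x) = C1 - 3*sin(7*x/8)/7 + sin(7*x)/7


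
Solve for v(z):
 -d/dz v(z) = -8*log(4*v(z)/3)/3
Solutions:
 -3*Integral(1/(log(_y) - log(3) + 2*log(2)), (_y, v(z)))/8 = C1 - z


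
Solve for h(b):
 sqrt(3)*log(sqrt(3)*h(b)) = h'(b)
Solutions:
 -2*sqrt(3)*Integral(1/(2*log(_y) + log(3)), (_y, h(b)))/3 = C1 - b


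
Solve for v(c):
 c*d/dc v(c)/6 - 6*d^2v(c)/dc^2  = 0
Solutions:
 v(c) = C1 + C2*erfi(sqrt(2)*c/12)


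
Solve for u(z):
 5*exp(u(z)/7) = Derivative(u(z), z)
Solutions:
 u(z) = 7*log(-1/(C1 + 5*z)) + 7*log(7)


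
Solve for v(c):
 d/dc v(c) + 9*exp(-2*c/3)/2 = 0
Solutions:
 v(c) = C1 + 27*exp(-2*c/3)/4


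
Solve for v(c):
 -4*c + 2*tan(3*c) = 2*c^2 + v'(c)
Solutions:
 v(c) = C1 - 2*c^3/3 - 2*c^2 - 2*log(cos(3*c))/3


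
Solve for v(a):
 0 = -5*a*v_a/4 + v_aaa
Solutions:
 v(a) = C1 + Integral(C2*airyai(10^(1/3)*a/2) + C3*airybi(10^(1/3)*a/2), a)


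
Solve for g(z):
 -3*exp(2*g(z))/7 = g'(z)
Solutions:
 g(z) = log(-sqrt(1/(C1 + 3*z))) - log(2) + log(14)/2
 g(z) = log(1/(C1 + 3*z))/2 - log(2) + log(14)/2


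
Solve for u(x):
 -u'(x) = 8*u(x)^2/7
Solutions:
 u(x) = 7/(C1 + 8*x)


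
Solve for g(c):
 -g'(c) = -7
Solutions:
 g(c) = C1 + 7*c


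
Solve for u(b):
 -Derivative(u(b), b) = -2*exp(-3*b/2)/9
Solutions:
 u(b) = C1 - 4*exp(-3*b/2)/27


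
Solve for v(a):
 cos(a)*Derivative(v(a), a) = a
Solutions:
 v(a) = C1 + Integral(a/cos(a), a)


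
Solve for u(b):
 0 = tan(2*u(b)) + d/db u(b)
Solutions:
 u(b) = -asin(C1*exp(-2*b))/2 + pi/2
 u(b) = asin(C1*exp(-2*b))/2


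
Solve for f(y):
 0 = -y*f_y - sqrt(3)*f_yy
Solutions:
 f(y) = C1 + C2*erf(sqrt(2)*3^(3/4)*y/6)


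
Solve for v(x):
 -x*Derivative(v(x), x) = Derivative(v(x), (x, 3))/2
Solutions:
 v(x) = C1 + Integral(C2*airyai(-2^(1/3)*x) + C3*airybi(-2^(1/3)*x), x)


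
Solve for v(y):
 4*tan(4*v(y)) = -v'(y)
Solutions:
 v(y) = -asin(C1*exp(-16*y))/4 + pi/4
 v(y) = asin(C1*exp(-16*y))/4


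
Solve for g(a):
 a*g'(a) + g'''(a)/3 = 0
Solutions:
 g(a) = C1 + Integral(C2*airyai(-3^(1/3)*a) + C3*airybi(-3^(1/3)*a), a)


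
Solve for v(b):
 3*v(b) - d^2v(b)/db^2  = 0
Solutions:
 v(b) = C1*exp(-sqrt(3)*b) + C2*exp(sqrt(3)*b)


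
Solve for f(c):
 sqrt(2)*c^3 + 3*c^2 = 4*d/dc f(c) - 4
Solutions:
 f(c) = C1 + sqrt(2)*c^4/16 + c^3/4 + c


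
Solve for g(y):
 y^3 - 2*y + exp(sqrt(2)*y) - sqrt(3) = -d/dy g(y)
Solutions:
 g(y) = C1 - y^4/4 + y^2 + sqrt(3)*y - sqrt(2)*exp(sqrt(2)*y)/2


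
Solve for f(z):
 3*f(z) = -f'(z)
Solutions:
 f(z) = C1*exp(-3*z)


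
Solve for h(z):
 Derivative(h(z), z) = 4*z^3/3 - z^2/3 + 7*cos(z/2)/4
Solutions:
 h(z) = C1 + z^4/3 - z^3/9 + 7*sin(z/2)/2


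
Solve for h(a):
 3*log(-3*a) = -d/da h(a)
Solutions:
 h(a) = C1 - 3*a*log(-a) + 3*a*(1 - log(3))


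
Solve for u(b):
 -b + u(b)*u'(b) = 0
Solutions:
 u(b) = -sqrt(C1 + b^2)
 u(b) = sqrt(C1 + b^2)


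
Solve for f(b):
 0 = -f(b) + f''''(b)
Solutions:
 f(b) = C1*exp(-b) + C2*exp(b) + C3*sin(b) + C4*cos(b)


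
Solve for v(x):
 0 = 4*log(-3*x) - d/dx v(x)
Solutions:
 v(x) = C1 + 4*x*log(-x) + 4*x*(-1 + log(3))


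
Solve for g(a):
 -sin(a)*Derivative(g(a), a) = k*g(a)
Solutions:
 g(a) = C1*exp(k*(-log(cos(a) - 1) + log(cos(a) + 1))/2)


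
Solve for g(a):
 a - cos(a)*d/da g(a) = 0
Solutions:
 g(a) = C1 + Integral(a/cos(a), a)


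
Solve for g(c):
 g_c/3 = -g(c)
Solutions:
 g(c) = C1*exp(-3*c)


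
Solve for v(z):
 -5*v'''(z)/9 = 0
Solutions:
 v(z) = C1 + C2*z + C3*z^2


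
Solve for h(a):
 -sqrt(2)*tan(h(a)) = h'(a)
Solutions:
 h(a) = pi - asin(C1*exp(-sqrt(2)*a))
 h(a) = asin(C1*exp(-sqrt(2)*a))


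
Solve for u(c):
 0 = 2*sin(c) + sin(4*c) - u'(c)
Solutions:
 u(c) = C1 - 2*cos(c) - cos(4*c)/4


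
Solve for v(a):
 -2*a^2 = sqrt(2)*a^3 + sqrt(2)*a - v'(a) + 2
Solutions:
 v(a) = C1 + sqrt(2)*a^4/4 + 2*a^3/3 + sqrt(2)*a^2/2 + 2*a


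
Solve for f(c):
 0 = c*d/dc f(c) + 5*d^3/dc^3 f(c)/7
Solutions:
 f(c) = C1 + Integral(C2*airyai(-5^(2/3)*7^(1/3)*c/5) + C3*airybi(-5^(2/3)*7^(1/3)*c/5), c)


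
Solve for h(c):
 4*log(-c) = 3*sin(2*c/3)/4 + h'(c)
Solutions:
 h(c) = C1 + 4*c*log(-c) - 4*c + 9*cos(2*c/3)/8


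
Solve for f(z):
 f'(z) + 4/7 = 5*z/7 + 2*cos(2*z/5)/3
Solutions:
 f(z) = C1 + 5*z^2/14 - 4*z/7 + 5*sin(2*z/5)/3


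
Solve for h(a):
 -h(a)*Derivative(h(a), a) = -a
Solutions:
 h(a) = -sqrt(C1 + a^2)
 h(a) = sqrt(C1 + a^2)


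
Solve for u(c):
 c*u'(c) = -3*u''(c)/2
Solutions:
 u(c) = C1 + C2*erf(sqrt(3)*c/3)


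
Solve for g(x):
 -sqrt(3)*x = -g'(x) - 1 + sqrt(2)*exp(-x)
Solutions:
 g(x) = C1 + sqrt(3)*x^2/2 - x - sqrt(2)*exp(-x)


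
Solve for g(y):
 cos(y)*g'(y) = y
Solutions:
 g(y) = C1 + Integral(y/cos(y), y)


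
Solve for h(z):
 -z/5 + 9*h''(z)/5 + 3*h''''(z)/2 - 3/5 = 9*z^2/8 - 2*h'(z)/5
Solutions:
 h(z) = C1 + C2*exp(z*(-3*12^(1/3)*5^(2/3)/(5 + sqrt(115))^(1/3) + 90^(1/3)*(5 + sqrt(115))^(1/3))/30)*sin(10^(1/3)*3^(1/6)*z*(10^(1/3)*3^(2/3)/(5 + sqrt(115))^(1/3) + (5 + sqrt(115))^(1/3))/10) + C3*exp(z*(-3*12^(1/3)*5^(2/3)/(5 + sqrt(115))^(1/3) + 90^(1/3)*(5 + sqrt(115))^(1/3))/30)*cos(10^(1/3)*3^(1/6)*z*(10^(1/3)*3^(2/3)/(5 + sqrt(115))^(1/3) + (5 + sqrt(115))^(1/3))/10) + C4*exp(-z*(-3*12^(1/3)*5^(2/3)/(5 + sqrt(115))^(1/3) + 90^(1/3)*(5 + sqrt(115))^(1/3))/15) + 15*z^3/16 - 397*z^2/32 + 3621*z/32


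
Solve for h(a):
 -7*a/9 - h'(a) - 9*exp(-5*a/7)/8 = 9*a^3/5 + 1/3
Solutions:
 h(a) = C1 - 9*a^4/20 - 7*a^2/18 - a/3 + 63*exp(-5*a/7)/40


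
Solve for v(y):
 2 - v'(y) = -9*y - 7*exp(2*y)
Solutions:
 v(y) = C1 + 9*y^2/2 + 2*y + 7*exp(2*y)/2


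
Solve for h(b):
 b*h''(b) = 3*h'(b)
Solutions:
 h(b) = C1 + C2*b^4


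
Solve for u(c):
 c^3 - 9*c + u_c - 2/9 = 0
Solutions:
 u(c) = C1 - c^4/4 + 9*c^2/2 + 2*c/9


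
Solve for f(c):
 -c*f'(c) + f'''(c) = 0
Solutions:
 f(c) = C1 + Integral(C2*airyai(c) + C3*airybi(c), c)


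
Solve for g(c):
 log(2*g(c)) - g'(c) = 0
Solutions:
 -Integral(1/(log(_y) + log(2)), (_y, g(c))) = C1 - c


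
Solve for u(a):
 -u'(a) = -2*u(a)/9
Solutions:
 u(a) = C1*exp(2*a/9)


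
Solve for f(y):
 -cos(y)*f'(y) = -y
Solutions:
 f(y) = C1 + Integral(y/cos(y), y)


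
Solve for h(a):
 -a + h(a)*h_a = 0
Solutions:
 h(a) = -sqrt(C1 + a^2)
 h(a) = sqrt(C1 + a^2)


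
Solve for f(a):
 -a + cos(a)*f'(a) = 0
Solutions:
 f(a) = C1 + Integral(a/cos(a), a)


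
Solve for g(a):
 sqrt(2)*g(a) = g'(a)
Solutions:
 g(a) = C1*exp(sqrt(2)*a)


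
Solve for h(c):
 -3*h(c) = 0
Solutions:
 h(c) = 0


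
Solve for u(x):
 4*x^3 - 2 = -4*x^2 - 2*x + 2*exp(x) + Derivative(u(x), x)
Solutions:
 u(x) = C1 + x^4 + 4*x^3/3 + x^2 - 2*x - 2*exp(x)


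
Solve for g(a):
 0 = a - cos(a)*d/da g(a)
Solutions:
 g(a) = C1 + Integral(a/cos(a), a)


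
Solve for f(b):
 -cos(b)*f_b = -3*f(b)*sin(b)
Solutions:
 f(b) = C1/cos(b)^3


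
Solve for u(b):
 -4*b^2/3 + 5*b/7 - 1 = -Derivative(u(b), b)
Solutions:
 u(b) = C1 + 4*b^3/9 - 5*b^2/14 + b


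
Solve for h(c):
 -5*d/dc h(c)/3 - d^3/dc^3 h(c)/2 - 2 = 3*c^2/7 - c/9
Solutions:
 h(c) = C1 + C2*sin(sqrt(30)*c/3) + C3*cos(sqrt(30)*c/3) - 3*c^3/35 + c^2/30 - 183*c/175


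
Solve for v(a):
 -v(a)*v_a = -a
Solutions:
 v(a) = -sqrt(C1 + a^2)
 v(a) = sqrt(C1 + a^2)


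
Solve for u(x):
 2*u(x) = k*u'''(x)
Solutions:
 u(x) = C1*exp(2^(1/3)*x*(1/k)^(1/3)) + C2*exp(2^(1/3)*x*(-1 + sqrt(3)*I)*(1/k)^(1/3)/2) + C3*exp(-2^(1/3)*x*(1 + sqrt(3)*I)*(1/k)^(1/3)/2)


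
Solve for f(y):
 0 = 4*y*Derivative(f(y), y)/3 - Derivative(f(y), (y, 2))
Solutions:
 f(y) = C1 + C2*erfi(sqrt(6)*y/3)


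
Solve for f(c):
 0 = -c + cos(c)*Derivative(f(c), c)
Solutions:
 f(c) = C1 + Integral(c/cos(c), c)


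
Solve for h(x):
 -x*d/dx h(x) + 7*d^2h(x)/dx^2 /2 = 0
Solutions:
 h(x) = C1 + C2*erfi(sqrt(7)*x/7)


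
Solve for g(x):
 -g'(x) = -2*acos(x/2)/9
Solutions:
 g(x) = C1 + 2*x*acos(x/2)/9 - 2*sqrt(4 - x^2)/9


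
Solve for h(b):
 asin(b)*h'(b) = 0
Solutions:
 h(b) = C1


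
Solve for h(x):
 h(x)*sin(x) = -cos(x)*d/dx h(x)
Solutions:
 h(x) = C1*cos(x)


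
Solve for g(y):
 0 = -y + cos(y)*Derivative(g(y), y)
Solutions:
 g(y) = C1 + Integral(y/cos(y), y)


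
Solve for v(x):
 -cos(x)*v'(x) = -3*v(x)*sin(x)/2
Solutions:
 v(x) = C1/cos(x)^(3/2)


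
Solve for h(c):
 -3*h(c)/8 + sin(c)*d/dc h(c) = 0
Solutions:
 h(c) = C1*(cos(c) - 1)^(3/16)/(cos(c) + 1)^(3/16)


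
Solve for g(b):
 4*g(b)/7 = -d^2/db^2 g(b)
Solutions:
 g(b) = C1*sin(2*sqrt(7)*b/7) + C2*cos(2*sqrt(7)*b/7)


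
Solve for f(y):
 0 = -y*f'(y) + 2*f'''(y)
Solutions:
 f(y) = C1 + Integral(C2*airyai(2^(2/3)*y/2) + C3*airybi(2^(2/3)*y/2), y)


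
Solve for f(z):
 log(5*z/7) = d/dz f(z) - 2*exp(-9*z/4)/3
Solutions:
 f(z) = C1 + z*log(z) + z*(-log(7) - 1 + log(5)) - 8*exp(-9*z/4)/27


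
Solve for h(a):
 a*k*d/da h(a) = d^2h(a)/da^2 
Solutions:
 h(a) = Piecewise((-sqrt(2)*sqrt(pi)*C1*erf(sqrt(2)*a*sqrt(-k)/2)/(2*sqrt(-k)) - C2, (k > 0) | (k < 0)), (-C1*a - C2, True))


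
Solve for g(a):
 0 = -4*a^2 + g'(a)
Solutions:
 g(a) = C1 + 4*a^3/3


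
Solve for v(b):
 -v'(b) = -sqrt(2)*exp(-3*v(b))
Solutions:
 v(b) = log(C1 + 3*sqrt(2)*b)/3
 v(b) = log((-3^(1/3) - 3^(5/6)*I)*(C1 + sqrt(2)*b)^(1/3)/2)
 v(b) = log((-3^(1/3) + 3^(5/6)*I)*(C1 + sqrt(2)*b)^(1/3)/2)


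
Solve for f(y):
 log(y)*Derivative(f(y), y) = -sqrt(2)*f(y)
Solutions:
 f(y) = C1*exp(-sqrt(2)*li(y))


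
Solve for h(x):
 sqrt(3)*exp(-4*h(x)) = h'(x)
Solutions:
 h(x) = log(-I*(C1 + 4*sqrt(3)*x)^(1/4))
 h(x) = log(I*(C1 + 4*sqrt(3)*x)^(1/4))
 h(x) = log(-(C1 + 4*sqrt(3)*x)^(1/4))
 h(x) = log(C1 + 4*sqrt(3)*x)/4


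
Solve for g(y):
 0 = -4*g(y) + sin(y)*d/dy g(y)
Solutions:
 g(y) = C1*(cos(y)^2 - 2*cos(y) + 1)/(cos(y)^2 + 2*cos(y) + 1)


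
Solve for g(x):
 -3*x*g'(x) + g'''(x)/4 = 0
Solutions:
 g(x) = C1 + Integral(C2*airyai(12^(1/3)*x) + C3*airybi(12^(1/3)*x), x)


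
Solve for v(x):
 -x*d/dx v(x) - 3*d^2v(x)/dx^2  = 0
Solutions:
 v(x) = C1 + C2*erf(sqrt(6)*x/6)


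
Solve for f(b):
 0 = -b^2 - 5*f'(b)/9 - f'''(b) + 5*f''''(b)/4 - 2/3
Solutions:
 f(b) = C1 + C2*exp(b*(-2^(1/3)*(5*sqrt(6585) + 407)^(1/3) - 8*2^(2/3)/(5*sqrt(6585) + 407)^(1/3) + 8)/30)*sin(2^(1/3)*sqrt(3)*b*(-(5*sqrt(6585) + 407)^(1/3) + 8*2^(1/3)/(5*sqrt(6585) + 407)^(1/3))/30) + C3*exp(b*(-2^(1/3)*(5*sqrt(6585) + 407)^(1/3) - 8*2^(2/3)/(5*sqrt(6585) + 407)^(1/3) + 8)/30)*cos(2^(1/3)*sqrt(3)*b*(-(5*sqrt(6585) + 407)^(1/3) + 8*2^(1/3)/(5*sqrt(6585) + 407)^(1/3))/30) + C4*exp(b*(8*2^(2/3)/(5*sqrt(6585) + 407)^(1/3) + 4 + 2^(1/3)*(5*sqrt(6585) + 407)^(1/3))/15) - 3*b^3/5 + 132*b/25


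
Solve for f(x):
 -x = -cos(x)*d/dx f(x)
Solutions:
 f(x) = C1 + Integral(x/cos(x), x)


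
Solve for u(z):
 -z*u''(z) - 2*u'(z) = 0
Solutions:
 u(z) = C1 + C2/z


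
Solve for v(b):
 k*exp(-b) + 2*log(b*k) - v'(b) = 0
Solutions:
 v(b) = C1 + 2*b*log(b*k) - 2*b - k*exp(-b)


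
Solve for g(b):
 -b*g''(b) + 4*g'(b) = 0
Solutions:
 g(b) = C1 + C2*b^5


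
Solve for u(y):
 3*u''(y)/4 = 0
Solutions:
 u(y) = C1 + C2*y


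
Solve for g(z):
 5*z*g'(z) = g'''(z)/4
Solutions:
 g(z) = C1 + Integral(C2*airyai(20^(1/3)*z) + C3*airybi(20^(1/3)*z), z)


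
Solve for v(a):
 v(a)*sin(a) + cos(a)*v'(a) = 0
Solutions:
 v(a) = C1*cos(a)


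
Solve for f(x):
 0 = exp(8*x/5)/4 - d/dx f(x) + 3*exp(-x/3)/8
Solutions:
 f(x) = C1 + 5*exp(8*x/5)/32 - 9*exp(-x/3)/8


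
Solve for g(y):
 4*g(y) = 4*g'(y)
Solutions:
 g(y) = C1*exp(y)


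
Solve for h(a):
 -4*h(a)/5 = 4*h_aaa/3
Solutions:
 h(a) = C3*exp(-3^(1/3)*5^(2/3)*a/5) + (C1*sin(3^(5/6)*5^(2/3)*a/10) + C2*cos(3^(5/6)*5^(2/3)*a/10))*exp(3^(1/3)*5^(2/3)*a/10)


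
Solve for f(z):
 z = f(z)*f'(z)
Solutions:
 f(z) = -sqrt(C1 + z^2)
 f(z) = sqrt(C1 + z^2)


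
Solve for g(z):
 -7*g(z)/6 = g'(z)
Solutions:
 g(z) = C1*exp(-7*z/6)


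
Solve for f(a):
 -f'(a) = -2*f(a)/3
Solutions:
 f(a) = C1*exp(2*a/3)


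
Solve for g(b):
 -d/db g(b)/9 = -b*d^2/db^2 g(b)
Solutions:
 g(b) = C1 + C2*b^(10/9)


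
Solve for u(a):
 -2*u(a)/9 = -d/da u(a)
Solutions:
 u(a) = C1*exp(2*a/9)


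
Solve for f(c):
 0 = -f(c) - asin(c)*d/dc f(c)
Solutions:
 f(c) = C1*exp(-Integral(1/asin(c), c))


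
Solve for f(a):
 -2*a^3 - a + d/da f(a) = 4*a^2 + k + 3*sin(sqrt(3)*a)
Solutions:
 f(a) = C1 + a^4/2 + 4*a^3/3 + a^2/2 + a*k - sqrt(3)*cos(sqrt(3)*a)


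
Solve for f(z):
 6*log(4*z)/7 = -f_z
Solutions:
 f(z) = C1 - 6*z*log(z)/7 - 12*z*log(2)/7 + 6*z/7


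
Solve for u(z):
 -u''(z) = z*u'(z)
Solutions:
 u(z) = C1 + C2*erf(sqrt(2)*z/2)


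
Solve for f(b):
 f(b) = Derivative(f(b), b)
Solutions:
 f(b) = C1*exp(b)


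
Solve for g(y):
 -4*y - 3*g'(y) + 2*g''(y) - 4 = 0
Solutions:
 g(y) = C1 + C2*exp(3*y/2) - 2*y^2/3 - 20*y/9


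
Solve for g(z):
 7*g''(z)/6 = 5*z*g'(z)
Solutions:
 g(z) = C1 + C2*erfi(sqrt(105)*z/7)


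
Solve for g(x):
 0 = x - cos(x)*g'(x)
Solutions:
 g(x) = C1 + Integral(x/cos(x), x)


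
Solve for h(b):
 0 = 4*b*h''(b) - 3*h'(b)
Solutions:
 h(b) = C1 + C2*b^(7/4)


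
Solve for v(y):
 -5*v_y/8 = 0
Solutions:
 v(y) = C1


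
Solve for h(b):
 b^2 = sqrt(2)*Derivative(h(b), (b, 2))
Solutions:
 h(b) = C1 + C2*b + sqrt(2)*b^4/24


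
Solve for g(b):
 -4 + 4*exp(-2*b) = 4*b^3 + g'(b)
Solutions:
 g(b) = C1 - b^4 - 4*b - 2*exp(-2*b)


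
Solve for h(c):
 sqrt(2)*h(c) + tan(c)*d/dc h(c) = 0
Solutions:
 h(c) = C1/sin(c)^(sqrt(2))


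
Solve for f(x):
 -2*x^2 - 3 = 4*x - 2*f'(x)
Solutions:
 f(x) = C1 + x^3/3 + x^2 + 3*x/2


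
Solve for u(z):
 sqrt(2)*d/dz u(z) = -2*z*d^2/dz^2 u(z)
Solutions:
 u(z) = C1 + C2*z^(1 - sqrt(2)/2)


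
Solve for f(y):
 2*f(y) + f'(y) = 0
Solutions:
 f(y) = C1*exp(-2*y)


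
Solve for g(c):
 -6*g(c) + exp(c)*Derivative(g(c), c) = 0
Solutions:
 g(c) = C1*exp(-6*exp(-c))


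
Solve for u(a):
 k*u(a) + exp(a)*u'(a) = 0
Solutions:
 u(a) = C1*exp(k*exp(-a))


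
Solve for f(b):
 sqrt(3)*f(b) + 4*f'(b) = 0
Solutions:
 f(b) = C1*exp(-sqrt(3)*b/4)


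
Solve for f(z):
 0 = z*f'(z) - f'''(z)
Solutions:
 f(z) = C1 + Integral(C2*airyai(z) + C3*airybi(z), z)


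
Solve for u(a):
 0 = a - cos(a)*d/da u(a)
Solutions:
 u(a) = C1 + Integral(a/cos(a), a)


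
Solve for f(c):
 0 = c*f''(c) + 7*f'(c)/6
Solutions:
 f(c) = C1 + C2/c^(1/6)


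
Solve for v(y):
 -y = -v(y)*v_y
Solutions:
 v(y) = -sqrt(C1 + y^2)
 v(y) = sqrt(C1 + y^2)


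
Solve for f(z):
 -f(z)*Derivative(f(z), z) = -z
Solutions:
 f(z) = -sqrt(C1 + z^2)
 f(z) = sqrt(C1 + z^2)


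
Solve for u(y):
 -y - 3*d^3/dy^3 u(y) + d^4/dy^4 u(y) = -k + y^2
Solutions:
 u(y) = C1 + C2*y + C3*y^2 + C4*exp(3*y) - y^5/180 - 5*y^4/216 + y^3*(9*k - 5)/162


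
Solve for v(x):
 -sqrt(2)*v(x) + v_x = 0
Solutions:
 v(x) = C1*exp(sqrt(2)*x)


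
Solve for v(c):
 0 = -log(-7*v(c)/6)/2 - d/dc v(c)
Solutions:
 2*Integral(1/(log(-_y) - log(6) + log(7)), (_y, v(c))) = C1 - c


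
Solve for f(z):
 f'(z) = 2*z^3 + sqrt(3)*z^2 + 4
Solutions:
 f(z) = C1 + z^4/2 + sqrt(3)*z^3/3 + 4*z


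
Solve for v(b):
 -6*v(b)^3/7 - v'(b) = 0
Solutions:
 v(b) = -sqrt(14)*sqrt(-1/(C1 - 6*b))/2
 v(b) = sqrt(14)*sqrt(-1/(C1 - 6*b))/2


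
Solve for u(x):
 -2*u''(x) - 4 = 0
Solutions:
 u(x) = C1 + C2*x - x^2


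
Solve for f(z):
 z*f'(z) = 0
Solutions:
 f(z) = C1


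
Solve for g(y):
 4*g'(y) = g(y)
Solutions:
 g(y) = C1*exp(y/4)


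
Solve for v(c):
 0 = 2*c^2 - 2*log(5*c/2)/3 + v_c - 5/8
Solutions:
 v(c) = C1 - 2*c^3/3 + 2*c*log(c)/3 - 2*c*log(2)/3 - c/24 + 2*c*log(5)/3


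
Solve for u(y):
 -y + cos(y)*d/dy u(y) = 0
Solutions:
 u(y) = C1 + Integral(y/cos(y), y)


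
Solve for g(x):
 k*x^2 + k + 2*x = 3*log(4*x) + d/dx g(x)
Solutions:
 g(x) = C1 + k*x^3/3 + k*x + x^2 - 3*x*log(x) - x*log(64) + 3*x


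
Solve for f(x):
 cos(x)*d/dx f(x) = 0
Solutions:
 f(x) = C1


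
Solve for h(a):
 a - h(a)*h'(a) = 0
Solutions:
 h(a) = -sqrt(C1 + a^2)
 h(a) = sqrt(C1 + a^2)


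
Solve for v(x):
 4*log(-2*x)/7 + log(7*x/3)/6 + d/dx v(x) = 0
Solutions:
 v(x) = C1 - 31*x*log(x)/42 + x*(-24*log(2) - 7*log(7) + 7*log(3) + 31 - 24*I*pi)/42


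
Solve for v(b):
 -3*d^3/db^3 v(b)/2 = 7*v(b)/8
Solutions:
 v(b) = C3*exp(b*(-126^(1/3) + 3*14^(1/3)*3^(2/3))/24)*sin(14^(1/3)*3^(1/6)*b/4) + C4*exp(b*(-126^(1/3) + 3*14^(1/3)*3^(2/3))/24)*cos(14^(1/3)*3^(1/6)*b/4) + C5*exp(-b*(126^(1/3) + 3*14^(1/3)*3^(2/3))/24) + (C1*sin(14^(1/3)*3^(1/6)*b/4) + C2*cos(14^(1/3)*3^(1/6)*b/4))*exp(126^(1/3)*b/12)


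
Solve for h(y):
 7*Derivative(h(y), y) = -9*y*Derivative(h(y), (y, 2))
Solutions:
 h(y) = C1 + C2*y^(2/9)


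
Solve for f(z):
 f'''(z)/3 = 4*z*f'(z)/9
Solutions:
 f(z) = C1 + Integral(C2*airyai(6^(2/3)*z/3) + C3*airybi(6^(2/3)*z/3), z)


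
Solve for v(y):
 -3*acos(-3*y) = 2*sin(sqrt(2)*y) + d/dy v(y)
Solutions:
 v(y) = C1 - 3*y*acos(-3*y) - sqrt(1 - 9*y^2) + sqrt(2)*cos(sqrt(2)*y)


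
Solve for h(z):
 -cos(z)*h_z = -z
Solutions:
 h(z) = C1 + Integral(z/cos(z), z)


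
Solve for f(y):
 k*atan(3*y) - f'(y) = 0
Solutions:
 f(y) = C1 + k*(y*atan(3*y) - log(9*y^2 + 1)/6)


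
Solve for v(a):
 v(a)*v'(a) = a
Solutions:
 v(a) = -sqrt(C1 + a^2)
 v(a) = sqrt(C1 + a^2)


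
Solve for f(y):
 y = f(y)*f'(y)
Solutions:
 f(y) = -sqrt(C1 + y^2)
 f(y) = sqrt(C1 + y^2)


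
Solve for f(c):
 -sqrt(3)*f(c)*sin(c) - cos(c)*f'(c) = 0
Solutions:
 f(c) = C1*cos(c)^(sqrt(3))


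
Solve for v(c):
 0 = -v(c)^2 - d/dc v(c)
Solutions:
 v(c) = 1/(C1 + c)


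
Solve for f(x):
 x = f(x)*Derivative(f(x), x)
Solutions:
 f(x) = -sqrt(C1 + x^2)
 f(x) = sqrt(C1 + x^2)


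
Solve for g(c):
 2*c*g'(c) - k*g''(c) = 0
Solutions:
 g(c) = C1 + C2*erf(c*sqrt(-1/k))/sqrt(-1/k)


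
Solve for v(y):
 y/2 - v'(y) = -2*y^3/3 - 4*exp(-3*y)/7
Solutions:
 v(y) = C1 + y^4/6 + y^2/4 - 4*exp(-3*y)/21
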